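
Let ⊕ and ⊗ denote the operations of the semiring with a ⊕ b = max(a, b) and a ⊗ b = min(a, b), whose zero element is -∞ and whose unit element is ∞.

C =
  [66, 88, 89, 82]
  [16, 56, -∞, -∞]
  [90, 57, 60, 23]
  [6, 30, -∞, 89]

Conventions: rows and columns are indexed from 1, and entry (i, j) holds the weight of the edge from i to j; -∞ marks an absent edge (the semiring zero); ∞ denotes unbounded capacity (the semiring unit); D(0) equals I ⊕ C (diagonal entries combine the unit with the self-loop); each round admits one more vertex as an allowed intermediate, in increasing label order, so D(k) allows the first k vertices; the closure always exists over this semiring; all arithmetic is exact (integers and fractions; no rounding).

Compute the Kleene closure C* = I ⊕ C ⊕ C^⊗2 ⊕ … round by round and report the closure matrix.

D(0):
  [∞, 88, 89, 82]
  [16, ∞, -∞, -∞]
  [90, 57, ∞, 23]
  [6, 30, -∞, ∞]
D(1):
  [∞, 88, 89, 82]
  [16, ∞, 16, 16]
  [90, 88, ∞, 82]
  [6, 30, 6, ∞]
D(2):
  [∞, 88, 89, 82]
  [16, ∞, 16, 16]
  [90, 88, ∞, 82]
  [16, 30, 16, ∞]
D(3):
  [∞, 88, 89, 82]
  [16, ∞, 16, 16]
  [90, 88, ∞, 82]
  [16, 30, 16, ∞]
D(4):
  [∞, 88, 89, 82]
  [16, ∞, 16, 16]
  [90, 88, ∞, 82]
  [16, 30, 16, ∞]
Answer: C* = [[∞, 88, 89, 82], [16, ∞, 16, 16], [90, 88, ∞, 82], [16, 30, 16, ∞]]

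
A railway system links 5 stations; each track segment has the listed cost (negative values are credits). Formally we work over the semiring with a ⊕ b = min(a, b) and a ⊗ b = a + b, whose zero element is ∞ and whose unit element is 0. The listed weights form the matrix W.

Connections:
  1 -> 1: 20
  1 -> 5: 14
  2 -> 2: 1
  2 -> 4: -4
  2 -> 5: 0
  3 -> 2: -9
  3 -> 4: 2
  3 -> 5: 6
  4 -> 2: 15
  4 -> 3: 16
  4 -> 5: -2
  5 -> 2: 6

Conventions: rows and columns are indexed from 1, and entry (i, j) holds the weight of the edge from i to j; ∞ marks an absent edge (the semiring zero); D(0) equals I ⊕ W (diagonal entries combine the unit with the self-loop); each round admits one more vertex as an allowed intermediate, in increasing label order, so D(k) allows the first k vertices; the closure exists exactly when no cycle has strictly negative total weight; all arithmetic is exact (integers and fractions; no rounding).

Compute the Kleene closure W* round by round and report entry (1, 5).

D(0):
  [0, ∞, ∞, ∞, 14]
  [∞, 0, ∞, -4, 0]
  [∞, -9, 0, 2, 6]
  [∞, 15, 16, 0, -2]
  [∞, 6, ∞, ∞, 0]
D(1):
  [0, ∞, ∞, ∞, 14]
  [∞, 0, ∞, -4, 0]
  [∞, -9, 0, 2, 6]
  [∞, 15, 16, 0, -2]
  [∞, 6, ∞, ∞, 0]
D(2):
  [0, ∞, ∞, ∞, 14]
  [∞, 0, ∞, -4, 0]
  [∞, -9, 0, -13, -9]
  [∞, 15, 16, 0, -2]
  [∞, 6, ∞, 2, 0]
D(3):
  [0, ∞, ∞, ∞, 14]
  [∞, 0, ∞, -4, 0]
  [∞, -9, 0, -13, -9]
  [∞, 7, 16, 0, -2]
  [∞, 6, ∞, 2, 0]
D(4):
  [0, ∞, ∞, ∞, 14]
  [∞, 0, 12, -4, -6]
  [∞, -9, 0, -13, -15]
  [∞, 7, 16, 0, -2]
  [∞, 6, 18, 2, 0]
D(5):
  [0, 20, 32, 16, 14]
  [∞, 0, 12, -4, -6]
  [∞, -9, 0, -13, -15]
  [∞, 4, 16, 0, -2]
  [∞, 6, 18, 2, 0]
Answer: W*[1][5] = 14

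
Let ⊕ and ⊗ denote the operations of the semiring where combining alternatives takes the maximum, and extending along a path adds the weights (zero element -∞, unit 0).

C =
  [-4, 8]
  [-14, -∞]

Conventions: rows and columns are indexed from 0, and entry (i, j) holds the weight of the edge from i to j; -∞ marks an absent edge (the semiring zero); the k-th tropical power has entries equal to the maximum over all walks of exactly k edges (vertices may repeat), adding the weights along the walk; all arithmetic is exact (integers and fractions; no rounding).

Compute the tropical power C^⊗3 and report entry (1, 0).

C^⊗2:
  [-6, 4]
  [-18, -6]
C^⊗3:
  [-10, 2]
  [-20, -10]
Key observation: the optimum is the walk 1->0->1->0, with weight (-14) + 8 + (-14) = -20.
Optimal value attained by: walk 1->0->1->0.
Answer: (C^⊗3)[1][0] = -20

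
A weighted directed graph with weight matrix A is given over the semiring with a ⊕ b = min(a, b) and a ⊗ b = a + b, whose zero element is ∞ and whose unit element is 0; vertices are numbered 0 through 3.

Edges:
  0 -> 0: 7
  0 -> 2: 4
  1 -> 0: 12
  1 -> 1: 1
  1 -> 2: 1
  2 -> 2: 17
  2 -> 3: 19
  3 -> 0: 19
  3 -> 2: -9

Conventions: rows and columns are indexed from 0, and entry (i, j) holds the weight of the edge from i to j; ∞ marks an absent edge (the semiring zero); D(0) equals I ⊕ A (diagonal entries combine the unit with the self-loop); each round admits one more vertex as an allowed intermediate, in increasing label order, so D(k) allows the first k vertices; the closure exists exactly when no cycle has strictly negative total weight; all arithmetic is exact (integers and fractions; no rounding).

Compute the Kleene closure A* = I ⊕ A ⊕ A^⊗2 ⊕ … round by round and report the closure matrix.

D(0):
  [0, ∞, 4, ∞]
  [12, 0, 1, ∞]
  [∞, ∞, 0, 19]
  [19, ∞, -9, 0]
D(1):
  [0, ∞, 4, ∞]
  [12, 0, 1, ∞]
  [∞, ∞, 0, 19]
  [19, ∞, -9, 0]
D(2):
  [0, ∞, 4, ∞]
  [12, 0, 1, ∞]
  [∞, ∞, 0, 19]
  [19, ∞, -9, 0]
D(3):
  [0, ∞, 4, 23]
  [12, 0, 1, 20]
  [∞, ∞, 0, 19]
  [19, ∞, -9, 0]
D(4):
  [0, ∞, 4, 23]
  [12, 0, 1, 20]
  [38, ∞, 0, 19]
  [19, ∞, -9, 0]
Answer: A* = [[0, ∞, 4, 23], [12, 0, 1, 20], [38, ∞, 0, 19], [19, ∞, -9, 0]]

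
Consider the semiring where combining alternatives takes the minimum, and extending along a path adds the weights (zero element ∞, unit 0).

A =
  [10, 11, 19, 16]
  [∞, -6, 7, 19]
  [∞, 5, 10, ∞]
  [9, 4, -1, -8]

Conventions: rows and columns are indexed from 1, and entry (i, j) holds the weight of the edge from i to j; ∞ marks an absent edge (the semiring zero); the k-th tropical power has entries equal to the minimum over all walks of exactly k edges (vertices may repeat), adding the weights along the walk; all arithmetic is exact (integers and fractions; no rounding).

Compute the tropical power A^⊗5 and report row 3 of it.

A^⊗2:
  [20, 5, 15, 8]
  [28, -12, 1, 11]
  [∞, -1, 12, 24]
  [1, -4, -9, -16]
A^⊗3:
  [17, -1, 7, 0]
  [20, -18, -5, 3]
  [33, -7, 6, 16]
  [-7, -12, -17, -24]
A^⊗4:
  [9, -7, -1, -8]
  [12, -24, -11, -5]
  [25, -13, 0, 8]
  [-15, -20, -25, -32]
A^⊗5:
  [1, -13, -9, -16]
  [4, -30, -17, -13]
  [17, -19, -6, 0]
  [-23, -28, -33, -40]
Answer: row 3 of A^⊗5 = [17, -19, -6, 0]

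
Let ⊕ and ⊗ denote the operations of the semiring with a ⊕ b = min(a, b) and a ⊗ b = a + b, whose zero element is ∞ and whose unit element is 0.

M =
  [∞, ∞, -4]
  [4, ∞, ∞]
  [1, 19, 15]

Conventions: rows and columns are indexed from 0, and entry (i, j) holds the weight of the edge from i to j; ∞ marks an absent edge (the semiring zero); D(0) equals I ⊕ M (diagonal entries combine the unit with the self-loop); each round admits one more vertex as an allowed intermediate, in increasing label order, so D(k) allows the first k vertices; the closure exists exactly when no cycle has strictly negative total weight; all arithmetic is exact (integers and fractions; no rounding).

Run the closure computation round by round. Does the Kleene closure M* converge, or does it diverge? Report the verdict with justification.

D(0):
  [0, ∞, -4]
  [4, 0, ∞]
  [1, 19, 0]
Detection: at round 1, diagonal entry (2, 2) turns strictly negative.
Key observation: the cycle 2->0->2 has total weight 1 + (-4), which is strictly negative.
Answer: DIVERGES — negative cycle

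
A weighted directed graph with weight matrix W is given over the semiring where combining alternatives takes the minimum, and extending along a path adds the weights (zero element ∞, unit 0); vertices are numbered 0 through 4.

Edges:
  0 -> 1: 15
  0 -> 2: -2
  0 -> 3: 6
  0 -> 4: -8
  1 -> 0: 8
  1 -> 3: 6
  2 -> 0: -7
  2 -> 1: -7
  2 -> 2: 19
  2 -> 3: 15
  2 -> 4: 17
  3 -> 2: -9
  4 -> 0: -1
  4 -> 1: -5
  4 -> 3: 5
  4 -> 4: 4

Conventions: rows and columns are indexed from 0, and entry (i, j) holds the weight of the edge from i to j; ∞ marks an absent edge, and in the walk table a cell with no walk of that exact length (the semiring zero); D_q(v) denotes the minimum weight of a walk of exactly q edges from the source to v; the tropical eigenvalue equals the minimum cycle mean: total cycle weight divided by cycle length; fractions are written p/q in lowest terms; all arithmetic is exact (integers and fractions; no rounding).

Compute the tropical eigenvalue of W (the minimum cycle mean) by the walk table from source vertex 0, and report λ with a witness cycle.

q=0: [0, ∞, ∞, ∞, ∞]
q=1: [∞, 15, -2, 6, -8]
q=2: [-9, -13, -3, -3, -4]
q=3: [-10, -10, -12, -7, -17]
q=4: [-19, -22, -16, -12, -18]
q=5: [-23, -23, -21, -16, -27]
Optimal cycle mean attained by: cycle 0->4->3->2->0, total (-8) + 5 + (-9) + (-7), length 4.
Answer: λ = -19/4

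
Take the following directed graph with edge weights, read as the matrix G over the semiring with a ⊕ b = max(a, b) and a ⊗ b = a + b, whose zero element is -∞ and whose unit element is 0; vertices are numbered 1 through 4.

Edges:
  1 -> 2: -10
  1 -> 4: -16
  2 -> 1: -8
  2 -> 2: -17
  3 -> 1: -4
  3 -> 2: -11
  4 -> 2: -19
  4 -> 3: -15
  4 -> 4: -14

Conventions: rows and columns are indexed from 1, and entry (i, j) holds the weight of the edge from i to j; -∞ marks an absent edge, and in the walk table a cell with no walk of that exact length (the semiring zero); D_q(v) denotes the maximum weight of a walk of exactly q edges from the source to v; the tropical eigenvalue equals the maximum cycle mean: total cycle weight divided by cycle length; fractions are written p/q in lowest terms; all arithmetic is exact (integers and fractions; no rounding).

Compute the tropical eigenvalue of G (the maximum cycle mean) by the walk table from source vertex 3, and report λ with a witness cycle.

q=0: [-∞, -∞, 0, -∞]
q=1: [-4, -11, -∞, -∞]
q=2: [-19, -14, -∞, -20]
q=3: [-22, -29, -35, -34]
q=4: [-37, -32, -49, -38]
Optimal cycle mean attained by: cycle 1->2->1, total (-10) + (-8), length 2.
Answer: λ = -9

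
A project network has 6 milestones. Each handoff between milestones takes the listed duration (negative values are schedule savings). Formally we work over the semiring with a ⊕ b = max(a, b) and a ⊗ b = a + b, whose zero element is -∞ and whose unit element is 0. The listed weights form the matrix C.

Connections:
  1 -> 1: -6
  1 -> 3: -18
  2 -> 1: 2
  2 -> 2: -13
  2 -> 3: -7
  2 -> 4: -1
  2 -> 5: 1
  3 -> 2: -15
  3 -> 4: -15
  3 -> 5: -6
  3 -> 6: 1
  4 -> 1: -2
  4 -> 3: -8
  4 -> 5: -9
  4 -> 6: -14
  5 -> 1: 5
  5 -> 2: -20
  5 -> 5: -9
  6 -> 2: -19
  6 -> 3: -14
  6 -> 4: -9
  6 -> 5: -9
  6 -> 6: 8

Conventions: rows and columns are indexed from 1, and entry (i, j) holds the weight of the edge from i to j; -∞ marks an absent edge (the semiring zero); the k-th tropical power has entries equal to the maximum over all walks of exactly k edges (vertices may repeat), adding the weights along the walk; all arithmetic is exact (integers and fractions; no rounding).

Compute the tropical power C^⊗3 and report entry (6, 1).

C^⊗2:
  [-12, -33, -24, -33, -24, -17]
  [6, -19, -9, -14, -8, -6]
  [-1, -18, -13, -8, -8, 9]
  [-4, -23, -20, -23, -14, -6]
  [-1, -29, -13, -21, -18, -∞]
  [-4, -11, -6, -1, -1, 16]
C^⊗3:
  [-18, -36, -30, -26, -26, -9]
  [0, -24, -12, -15, -15, 2]
  [-3, -10, -5, 0, 0, 17]
  [-9, -25, -20, -15, -15, 2]
  [-7, -28, -19, -28, -19, -12]
  [4, -3, 2, 7, 7, 24]
Key observation: the optimum is the walk 6->6->5->1, with weight 8 + (-9) + 5 = 4.
Optimal value attained by: walk 6->6->5->1.
Answer: (C^⊗3)[6][1] = 4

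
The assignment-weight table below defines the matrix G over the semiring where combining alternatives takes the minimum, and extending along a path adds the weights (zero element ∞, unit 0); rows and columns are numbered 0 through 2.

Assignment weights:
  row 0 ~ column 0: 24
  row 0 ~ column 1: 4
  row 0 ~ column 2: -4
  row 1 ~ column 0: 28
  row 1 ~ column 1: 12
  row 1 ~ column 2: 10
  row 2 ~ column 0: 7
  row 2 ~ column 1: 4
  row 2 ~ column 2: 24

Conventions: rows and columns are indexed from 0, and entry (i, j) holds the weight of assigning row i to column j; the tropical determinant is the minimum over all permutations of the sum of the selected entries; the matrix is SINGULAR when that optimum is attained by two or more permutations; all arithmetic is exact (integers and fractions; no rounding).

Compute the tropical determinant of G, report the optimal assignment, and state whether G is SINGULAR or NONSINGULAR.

σ = (0, 1, 2): 24 + 12 + 24 = 60
σ = (0, 2, 1): 24 + 10 + 4 = 38
σ = (1, 0, 2): 4 + 28 + 24 = 56
σ = (1, 2, 0): 4 + 10 + 7 = 21
σ = (2, 0, 1): (-4) + 28 + 4 = 28
σ = (2, 1, 0): (-4) + 12 + 7 = 15
Optimal value attained by: σ = (2, 1, 0).
Answer: det⊕(G) = 15; verdict: NONSINGULAR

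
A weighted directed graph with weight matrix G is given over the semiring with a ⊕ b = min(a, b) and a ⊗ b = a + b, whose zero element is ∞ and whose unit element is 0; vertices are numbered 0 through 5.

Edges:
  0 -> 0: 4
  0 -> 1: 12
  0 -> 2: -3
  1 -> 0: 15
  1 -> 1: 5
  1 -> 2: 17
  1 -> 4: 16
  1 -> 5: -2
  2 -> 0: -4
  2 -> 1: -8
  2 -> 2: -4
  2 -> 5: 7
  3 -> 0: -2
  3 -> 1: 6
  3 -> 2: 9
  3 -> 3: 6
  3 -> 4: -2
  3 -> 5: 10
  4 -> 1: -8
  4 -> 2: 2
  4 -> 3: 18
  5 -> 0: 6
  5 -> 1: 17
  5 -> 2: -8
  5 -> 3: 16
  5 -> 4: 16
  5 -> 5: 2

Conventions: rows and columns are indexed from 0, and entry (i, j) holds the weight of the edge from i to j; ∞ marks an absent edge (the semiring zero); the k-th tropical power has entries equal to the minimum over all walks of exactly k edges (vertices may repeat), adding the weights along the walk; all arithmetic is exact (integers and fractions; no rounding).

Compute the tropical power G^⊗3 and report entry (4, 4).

G^⊗2:
  [-7, -11, -7, ∞, 28, 4]
  [4, 8, -10, 14, 14, 0]
  [-8, -12, -8, 23, 8, -10]
  [2, -10, -5, 12, 4, 4]
  [-2, -6, -2, 24, 8, -10]
  [-12, -16, -12, 18, 14, -1]
G^⊗3:
  [-11, -15, -11, 20, 5, -13]
  [-14, -18, -14, 16, 12, -3]
  [-12, -16, -18, 6, 4, -14]
  [-9, -13, -9, 18, 6, -12]
  [-6, -10, -18, 6, 6, -8]
  [-16, -20, -16, 15, 0, -18]
Key observation: the optimum is the walk 4->1->5->4, with weight (-8) + (-2) + 16 = 6.
Optimal value attained by: walk 4->1->5->4.
Answer: (G^⊗3)[4][4] = 6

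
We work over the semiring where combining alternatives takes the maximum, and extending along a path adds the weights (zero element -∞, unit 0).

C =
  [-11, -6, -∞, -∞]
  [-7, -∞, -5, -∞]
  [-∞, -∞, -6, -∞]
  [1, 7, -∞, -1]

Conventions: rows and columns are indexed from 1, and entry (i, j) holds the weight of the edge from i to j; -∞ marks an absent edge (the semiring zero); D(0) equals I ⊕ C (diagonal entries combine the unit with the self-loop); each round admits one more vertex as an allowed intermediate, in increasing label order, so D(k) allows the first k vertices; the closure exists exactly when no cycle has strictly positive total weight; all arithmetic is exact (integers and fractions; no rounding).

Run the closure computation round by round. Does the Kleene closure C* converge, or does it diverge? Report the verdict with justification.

D(0):
  [0, -6, -∞, -∞]
  [-7, 0, -5, -∞]
  [-∞, -∞, 0, -∞]
  [1, 7, -∞, 0]
D(1):
  [0, -6, -∞, -∞]
  [-7, 0, -5, -∞]
  [-∞, -∞, 0, -∞]
  [1, 7, -∞, 0]
D(2):
  [0, -6, -11, -∞]
  [-7, 0, -5, -∞]
  [-∞, -∞, 0, -∞]
  [1, 7, 2, 0]
D(3):
  [0, -6, -11, -∞]
  [-7, 0, -5, -∞]
  [-∞, -∞, 0, -∞]
  [1, 7, 2, 0]
D(4):
  [0, -6, -11, -∞]
  [-7, 0, -5, -∞]
  [-∞, -∞, 0, -∞]
  [1, 7, 2, 0]
Key observation: every diagonal entry stays at the unit through all rounds, so no improving cycle exists.
Answer: CONVERGES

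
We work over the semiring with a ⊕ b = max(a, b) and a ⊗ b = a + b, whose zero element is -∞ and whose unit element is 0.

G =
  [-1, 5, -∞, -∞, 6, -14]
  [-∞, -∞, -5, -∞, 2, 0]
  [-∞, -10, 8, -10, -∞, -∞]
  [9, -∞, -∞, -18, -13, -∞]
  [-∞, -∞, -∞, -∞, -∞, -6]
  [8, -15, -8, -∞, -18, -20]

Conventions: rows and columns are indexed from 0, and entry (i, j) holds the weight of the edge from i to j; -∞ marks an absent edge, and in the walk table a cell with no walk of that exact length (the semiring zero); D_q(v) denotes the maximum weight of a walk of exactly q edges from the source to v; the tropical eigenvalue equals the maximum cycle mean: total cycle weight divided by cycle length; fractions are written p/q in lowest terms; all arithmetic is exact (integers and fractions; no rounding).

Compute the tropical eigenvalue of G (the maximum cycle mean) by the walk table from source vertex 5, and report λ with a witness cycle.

q=0: [-∞, -∞, -∞, -∞, -∞, 0]
q=1: [8, -15, -8, -∞, -18, -20]
q=2: [7, 13, 0, -18, 14, -6]
q=3: [6, 12, 8, -10, 15, 13]
q=4: [21, 11, 16, -2, 14, 12]
q=5: [20, 26, 24, 6, 27, 11]
q=6: [19, 25, 32, 14, 28, 26]
Optimal cycle mean attained by: cycle 2->2, total 8, length 1.
Answer: λ = 8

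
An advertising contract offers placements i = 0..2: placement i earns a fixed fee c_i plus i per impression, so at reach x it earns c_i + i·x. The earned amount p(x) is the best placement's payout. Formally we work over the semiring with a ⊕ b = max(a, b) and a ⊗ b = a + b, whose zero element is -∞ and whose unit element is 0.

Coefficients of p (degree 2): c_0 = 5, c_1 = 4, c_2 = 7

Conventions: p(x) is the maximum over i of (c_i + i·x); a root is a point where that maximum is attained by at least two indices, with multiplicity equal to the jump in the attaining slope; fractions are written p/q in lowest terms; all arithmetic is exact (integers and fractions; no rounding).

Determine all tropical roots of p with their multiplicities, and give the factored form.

hull edge (i=0, c=5) to (i=2, c=7): slope 1, span 2
Factored form: p(x) = 7 ⊗ (x ⊕ (-1)) ⊗ (x ⊕ (-1))
Answer: roots = -1 (mult 2)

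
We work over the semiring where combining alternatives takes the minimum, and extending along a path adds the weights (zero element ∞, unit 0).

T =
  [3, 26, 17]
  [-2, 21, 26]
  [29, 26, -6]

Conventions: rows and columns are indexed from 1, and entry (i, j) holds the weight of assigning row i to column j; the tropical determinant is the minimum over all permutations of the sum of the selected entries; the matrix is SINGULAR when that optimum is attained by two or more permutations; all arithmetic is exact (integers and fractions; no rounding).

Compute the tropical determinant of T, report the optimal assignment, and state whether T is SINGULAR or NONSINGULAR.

σ = (1, 2, 3): 3 + 21 + (-6) = 18
σ = (1, 3, 2): 3 + 26 + 26 = 55
σ = (2, 1, 3): 26 + (-2) + (-6) = 18
σ = (2, 3, 1): 26 + 26 + 29 = 81
σ = (3, 1, 2): 17 + (-2) + 26 = 41
σ = (3, 2, 1): 17 + 21 + 29 = 67
Optimal value attained by: σ = (1, 2, 3).
Answer: det⊕(T) = 18; verdict: SINGULAR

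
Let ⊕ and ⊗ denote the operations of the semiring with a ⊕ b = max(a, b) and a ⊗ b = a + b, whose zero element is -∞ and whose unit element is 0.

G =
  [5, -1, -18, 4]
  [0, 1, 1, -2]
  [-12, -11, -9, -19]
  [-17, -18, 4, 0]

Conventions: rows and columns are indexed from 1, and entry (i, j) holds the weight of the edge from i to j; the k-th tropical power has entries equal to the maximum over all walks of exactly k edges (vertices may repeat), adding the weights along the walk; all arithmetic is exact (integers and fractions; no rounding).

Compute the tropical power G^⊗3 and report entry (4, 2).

G^⊗2:
  [10, 4, 8, 9]
  [5, 2, 2, 4]
  [-7, -10, -10, -8]
  [-8, -7, 4, 0]
G^⊗3:
  [15, 9, 13, 14]
  [10, 4, 8, 9]
  [-2, -8, -4, -3]
  [-3, -6, 4, 0]
Key observation: the optimum is the walk 4->3->2->2, with weight 4 + (-11) + 1 = -6.
Optimal value attained by: walk 4->3->2->2.
Answer: (G^⊗3)[4][2] = -6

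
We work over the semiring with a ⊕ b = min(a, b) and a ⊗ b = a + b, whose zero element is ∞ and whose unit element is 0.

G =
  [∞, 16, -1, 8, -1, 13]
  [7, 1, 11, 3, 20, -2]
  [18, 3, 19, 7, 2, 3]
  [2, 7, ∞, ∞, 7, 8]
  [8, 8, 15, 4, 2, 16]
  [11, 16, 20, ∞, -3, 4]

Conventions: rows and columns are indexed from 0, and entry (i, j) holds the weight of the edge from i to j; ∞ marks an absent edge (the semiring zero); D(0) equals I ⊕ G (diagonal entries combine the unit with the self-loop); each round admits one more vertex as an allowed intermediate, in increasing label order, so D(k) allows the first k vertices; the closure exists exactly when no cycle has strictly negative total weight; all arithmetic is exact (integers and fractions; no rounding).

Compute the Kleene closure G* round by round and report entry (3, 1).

D(0):
  [0, 16, -1, 8, -1, 13]
  [7, 0, 11, 3, 20, -2]
  [18, 3, 0, 7, 2, 3]
  [2, 7, ∞, 0, 7, 8]
  [8, 8, 15, 4, 0, 16]
  [11, 16, 20, ∞, -3, 0]
D(1):
  [0, 16, -1, 8, -1, 13]
  [7, 0, 6, 3, 6, -2]
  [18, 3, 0, 7, 2, 3]
  [2, 7, 1, 0, 1, 8]
  [8, 8, 7, 4, 0, 16]
  [11, 16, 10, 19, -3, 0]
D(2):
  [0, 16, -1, 8, -1, 13]
  [7, 0, 6, 3, 6, -2]
  [10, 3, 0, 6, 2, 1]
  [2, 7, 1, 0, 1, 5]
  [8, 8, 7, 4, 0, 6]
  [11, 16, 10, 19, -3, 0]
D(3):
  [0, 2, -1, 5, -1, 0]
  [7, 0, 6, 3, 6, -2]
  [10, 3, 0, 6, 2, 1]
  [2, 4, 1, 0, 1, 2]
  [8, 8, 7, 4, 0, 6]
  [11, 13, 10, 16, -3, 0]
D(4):
  [0, 2, -1, 5, -1, 0]
  [5, 0, 4, 3, 4, -2]
  [8, 3, 0, 6, 2, 1]
  [2, 4, 1, 0, 1, 2]
  [6, 8, 5, 4, 0, 6]
  [11, 13, 10, 16, -3, 0]
D(5):
  [0, 2, -1, 3, -1, 0]
  [5, 0, 4, 3, 4, -2]
  [8, 3, 0, 6, 2, 1]
  [2, 4, 1, 0, 1, 2]
  [6, 8, 5, 4, 0, 6]
  [3, 5, 2, 1, -3, 0]
D(6):
  [0, 2, -1, 1, -3, 0]
  [1, 0, 0, -1, -5, -2]
  [4, 3, 0, 2, -2, 1]
  [2, 4, 1, 0, -1, 2]
  [6, 8, 5, 4, 0, 6]
  [3, 5, 2, 1, -3, 0]
Answer: G*[3][1] = 4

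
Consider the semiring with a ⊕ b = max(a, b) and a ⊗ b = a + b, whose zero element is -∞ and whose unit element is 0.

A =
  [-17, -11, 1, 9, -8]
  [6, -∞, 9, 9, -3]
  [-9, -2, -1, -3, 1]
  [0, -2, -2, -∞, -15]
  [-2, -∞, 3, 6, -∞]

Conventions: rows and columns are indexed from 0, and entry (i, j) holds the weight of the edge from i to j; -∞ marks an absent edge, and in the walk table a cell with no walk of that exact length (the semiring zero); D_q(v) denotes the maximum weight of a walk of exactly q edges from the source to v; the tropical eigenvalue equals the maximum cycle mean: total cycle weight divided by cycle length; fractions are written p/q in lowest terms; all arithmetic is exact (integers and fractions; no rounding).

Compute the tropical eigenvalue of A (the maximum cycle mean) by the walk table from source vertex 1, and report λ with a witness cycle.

q=0: [-∞, 0, -∞, -∞, -∞]
q=1: [6, -∞, 9, 9, -3]
q=2: [9, 7, 8, 15, 10]
q=3: [15, 13, 16, 18, 9]
q=4: [19, 16, 22, 24, 17]
q=5: [24, 22, 25, 28, 23]
Optimal cycle mean attained by: cycle 0->3->0, total 9 + 0, length 2.
Answer: λ = 9/2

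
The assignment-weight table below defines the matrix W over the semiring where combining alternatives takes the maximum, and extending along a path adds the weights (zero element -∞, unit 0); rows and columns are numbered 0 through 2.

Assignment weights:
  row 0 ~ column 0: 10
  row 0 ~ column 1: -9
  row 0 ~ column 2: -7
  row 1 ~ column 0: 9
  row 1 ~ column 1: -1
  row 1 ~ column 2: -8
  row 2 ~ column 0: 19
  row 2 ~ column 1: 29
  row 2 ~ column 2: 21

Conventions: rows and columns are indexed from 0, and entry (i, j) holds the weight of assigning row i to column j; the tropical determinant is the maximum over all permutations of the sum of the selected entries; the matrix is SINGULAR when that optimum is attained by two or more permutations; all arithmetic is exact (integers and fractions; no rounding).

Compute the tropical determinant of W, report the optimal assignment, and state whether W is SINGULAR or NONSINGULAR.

σ = (0, 1, 2): 10 + (-1) + 21 = 30
σ = (0, 2, 1): 10 + (-8) + 29 = 31
σ = (1, 0, 2): (-9) + 9 + 21 = 21
σ = (1, 2, 0): (-9) + (-8) + 19 = 2
σ = (2, 0, 1): (-7) + 9 + 29 = 31
σ = (2, 1, 0): (-7) + (-1) + 19 = 11
Optimal value attained by: σ = (0, 2, 1).
Answer: det⊕(W) = 31; verdict: SINGULAR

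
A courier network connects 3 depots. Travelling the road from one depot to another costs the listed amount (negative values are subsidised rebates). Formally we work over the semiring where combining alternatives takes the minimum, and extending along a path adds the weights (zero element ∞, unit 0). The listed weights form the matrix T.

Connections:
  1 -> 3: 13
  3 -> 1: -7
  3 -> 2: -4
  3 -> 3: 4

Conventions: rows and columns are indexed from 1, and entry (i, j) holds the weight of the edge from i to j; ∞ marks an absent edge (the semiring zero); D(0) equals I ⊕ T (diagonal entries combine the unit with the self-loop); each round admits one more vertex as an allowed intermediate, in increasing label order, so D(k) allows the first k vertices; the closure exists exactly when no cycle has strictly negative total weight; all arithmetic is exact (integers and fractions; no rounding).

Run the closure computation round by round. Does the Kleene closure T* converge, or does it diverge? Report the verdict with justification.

D(0):
  [0, ∞, 13]
  [∞, 0, ∞]
  [-7, -4, 0]
D(1):
  [0, ∞, 13]
  [∞, 0, ∞]
  [-7, -4, 0]
D(2):
  [0, ∞, 13]
  [∞, 0, ∞]
  [-7, -4, 0]
D(3):
  [0, 9, 13]
  [∞, 0, ∞]
  [-7, -4, 0]
Key observation: every diagonal entry stays at the unit through all rounds, so no improving cycle exists.
Answer: CONVERGES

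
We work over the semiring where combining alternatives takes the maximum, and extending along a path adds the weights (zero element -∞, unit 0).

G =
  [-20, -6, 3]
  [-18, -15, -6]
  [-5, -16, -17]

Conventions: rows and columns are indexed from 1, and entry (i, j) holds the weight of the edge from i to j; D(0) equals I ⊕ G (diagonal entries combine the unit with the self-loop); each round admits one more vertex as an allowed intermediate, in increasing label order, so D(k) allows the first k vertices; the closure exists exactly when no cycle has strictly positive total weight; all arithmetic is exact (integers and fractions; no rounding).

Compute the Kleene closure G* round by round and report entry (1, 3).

D(0):
  [0, -6, 3]
  [-18, 0, -6]
  [-5, -16, 0]
D(1):
  [0, -6, 3]
  [-18, 0, -6]
  [-5, -11, 0]
D(2):
  [0, -6, 3]
  [-18, 0, -6]
  [-5, -11, 0]
D(3):
  [0, -6, 3]
  [-11, 0, -6]
  [-5, -11, 0]
Answer: G*[1][3] = 3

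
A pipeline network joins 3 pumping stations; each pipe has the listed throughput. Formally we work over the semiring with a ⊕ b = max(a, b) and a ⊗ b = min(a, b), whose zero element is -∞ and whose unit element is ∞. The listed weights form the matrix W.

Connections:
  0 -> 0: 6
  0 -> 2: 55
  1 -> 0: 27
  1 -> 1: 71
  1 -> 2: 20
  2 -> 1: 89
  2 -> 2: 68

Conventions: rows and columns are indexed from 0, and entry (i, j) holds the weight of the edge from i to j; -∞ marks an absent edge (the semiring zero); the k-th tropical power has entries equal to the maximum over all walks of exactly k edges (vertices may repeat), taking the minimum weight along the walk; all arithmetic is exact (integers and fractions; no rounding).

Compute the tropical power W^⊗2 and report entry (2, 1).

W^⊗2:
  [6, 55, 55]
  [27, 71, 27]
  [27, 71, 68]
Key observation: the optimum is the walk 2->1->1, with weight 89 min 71 = 71.
Optimal value attained by: walk 2->1->1.
Answer: (W^⊗2)[2][1] = 71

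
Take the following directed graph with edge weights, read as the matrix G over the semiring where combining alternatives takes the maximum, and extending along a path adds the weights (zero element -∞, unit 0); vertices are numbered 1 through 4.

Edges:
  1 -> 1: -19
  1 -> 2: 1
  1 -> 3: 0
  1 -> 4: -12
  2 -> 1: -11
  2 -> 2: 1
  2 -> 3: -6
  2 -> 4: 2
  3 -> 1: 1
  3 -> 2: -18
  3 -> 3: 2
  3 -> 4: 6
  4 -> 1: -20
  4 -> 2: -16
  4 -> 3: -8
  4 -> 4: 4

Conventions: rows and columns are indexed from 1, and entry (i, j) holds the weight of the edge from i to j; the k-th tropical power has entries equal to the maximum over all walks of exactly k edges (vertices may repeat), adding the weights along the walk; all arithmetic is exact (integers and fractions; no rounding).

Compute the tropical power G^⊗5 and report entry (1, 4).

G^⊗2:
  [1, 2, 2, 6]
  [-5, 2, -4, 6]
  [3, 2, 4, 10]
  [-7, -12, -4, 8]
G^⊗3:
  [3, 3, 4, 10]
  [-3, 3, -2, 10]
  [5, 4, 6, 14]
  [-3, -6, 0, 12]
G^⊗4:
  [5, 4, 6, 14]
  [-1, 4, 2, 14]
  [7, 6, 8, 18]
  [1, -2, 4, 16]
G^⊗5:
  [7, 6, 8, 18]
  [3, 5, 6, 18]
  [9, 8, 10, 22]
  [5, 2, 8, 20]
Key observation: the optimum is the walk 1->3->4->4->4->4, with weight 0 + 6 + 4 + 4 + 4 = 18.
Optimal value attained by: walk 1->3->4->4->4->4.
Answer: (G^⊗5)[1][4] = 18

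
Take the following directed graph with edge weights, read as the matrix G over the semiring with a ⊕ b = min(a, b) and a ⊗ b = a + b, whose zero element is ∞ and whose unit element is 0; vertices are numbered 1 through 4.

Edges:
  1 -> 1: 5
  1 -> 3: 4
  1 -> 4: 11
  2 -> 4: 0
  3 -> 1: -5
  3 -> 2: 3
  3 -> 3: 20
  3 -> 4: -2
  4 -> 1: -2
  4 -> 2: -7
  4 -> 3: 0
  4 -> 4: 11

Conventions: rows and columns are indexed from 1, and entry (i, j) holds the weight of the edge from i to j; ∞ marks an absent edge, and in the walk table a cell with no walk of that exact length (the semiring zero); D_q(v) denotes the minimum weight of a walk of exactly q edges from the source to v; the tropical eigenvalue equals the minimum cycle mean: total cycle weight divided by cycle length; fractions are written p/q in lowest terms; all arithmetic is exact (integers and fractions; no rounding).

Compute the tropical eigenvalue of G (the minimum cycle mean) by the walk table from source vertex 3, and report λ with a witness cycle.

q=0: [∞, ∞, 0, ∞]
q=1: [-5, 3, 20, -2]
q=2: [-4, -9, -2, 3]
q=3: [-7, -4, 0, -9]
q=4: [-11, -16, -9, -4]
Optimal cycle mean attained by: cycle 2->4->2, total 0 + (-7), length 2.
Answer: λ = -7/2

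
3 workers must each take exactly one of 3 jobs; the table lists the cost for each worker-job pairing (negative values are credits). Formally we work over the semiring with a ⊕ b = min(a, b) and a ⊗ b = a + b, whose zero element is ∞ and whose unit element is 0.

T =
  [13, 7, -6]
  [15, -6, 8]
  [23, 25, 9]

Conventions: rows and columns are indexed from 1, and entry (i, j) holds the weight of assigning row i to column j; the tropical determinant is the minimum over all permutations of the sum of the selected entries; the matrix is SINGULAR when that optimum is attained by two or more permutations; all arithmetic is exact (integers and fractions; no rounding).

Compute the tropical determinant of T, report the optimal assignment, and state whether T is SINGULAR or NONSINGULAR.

σ = (1, 2, 3): 13 + (-6) + 9 = 16
σ = (1, 3, 2): 13 + 8 + 25 = 46
σ = (2, 1, 3): 7 + 15 + 9 = 31
σ = (2, 3, 1): 7 + 8 + 23 = 38
σ = (3, 1, 2): (-6) + 15 + 25 = 34
σ = (3, 2, 1): (-6) + (-6) + 23 = 11
Optimal value attained by: σ = (3, 2, 1).
Answer: det⊕(T) = 11; verdict: NONSINGULAR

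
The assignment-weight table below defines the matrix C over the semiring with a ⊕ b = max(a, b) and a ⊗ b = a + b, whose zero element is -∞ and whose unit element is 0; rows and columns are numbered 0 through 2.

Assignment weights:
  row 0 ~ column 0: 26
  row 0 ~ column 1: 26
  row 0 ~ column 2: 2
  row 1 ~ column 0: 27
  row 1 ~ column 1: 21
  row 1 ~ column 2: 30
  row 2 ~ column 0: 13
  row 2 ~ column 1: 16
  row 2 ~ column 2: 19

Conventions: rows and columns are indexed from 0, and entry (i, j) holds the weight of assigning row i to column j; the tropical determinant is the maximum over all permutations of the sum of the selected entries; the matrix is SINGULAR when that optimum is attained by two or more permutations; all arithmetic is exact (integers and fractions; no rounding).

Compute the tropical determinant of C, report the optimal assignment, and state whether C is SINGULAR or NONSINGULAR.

σ = (0, 1, 2): 26 + 21 + 19 = 66
σ = (0, 2, 1): 26 + 30 + 16 = 72
σ = (1, 0, 2): 26 + 27 + 19 = 72
σ = (1, 2, 0): 26 + 30 + 13 = 69
σ = (2, 0, 1): 2 + 27 + 16 = 45
σ = (2, 1, 0): 2 + 21 + 13 = 36
Optimal value attained by: σ = (0, 2, 1).
Answer: det⊕(C) = 72; verdict: SINGULAR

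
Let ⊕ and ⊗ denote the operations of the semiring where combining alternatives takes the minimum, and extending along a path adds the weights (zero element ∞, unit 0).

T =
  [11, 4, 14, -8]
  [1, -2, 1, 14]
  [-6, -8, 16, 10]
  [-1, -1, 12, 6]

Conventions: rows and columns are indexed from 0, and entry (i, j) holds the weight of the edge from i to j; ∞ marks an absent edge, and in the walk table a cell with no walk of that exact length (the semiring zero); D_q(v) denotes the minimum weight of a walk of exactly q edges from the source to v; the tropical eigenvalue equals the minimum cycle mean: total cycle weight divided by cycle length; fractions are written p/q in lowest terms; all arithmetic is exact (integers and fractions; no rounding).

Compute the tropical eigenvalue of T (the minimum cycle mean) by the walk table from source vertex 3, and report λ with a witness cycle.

q=0: [∞, ∞, ∞, 0]
q=1: [-1, -1, 12, 6]
q=2: [0, -3, 0, -9]
q=3: [-10, -10, -2, -8]
q=4: [-9, -12, -9, -18]
Optimal cycle mean attained by: cycle 0->3->0, total (-8) + (-1), length 2.
Answer: λ = -9/2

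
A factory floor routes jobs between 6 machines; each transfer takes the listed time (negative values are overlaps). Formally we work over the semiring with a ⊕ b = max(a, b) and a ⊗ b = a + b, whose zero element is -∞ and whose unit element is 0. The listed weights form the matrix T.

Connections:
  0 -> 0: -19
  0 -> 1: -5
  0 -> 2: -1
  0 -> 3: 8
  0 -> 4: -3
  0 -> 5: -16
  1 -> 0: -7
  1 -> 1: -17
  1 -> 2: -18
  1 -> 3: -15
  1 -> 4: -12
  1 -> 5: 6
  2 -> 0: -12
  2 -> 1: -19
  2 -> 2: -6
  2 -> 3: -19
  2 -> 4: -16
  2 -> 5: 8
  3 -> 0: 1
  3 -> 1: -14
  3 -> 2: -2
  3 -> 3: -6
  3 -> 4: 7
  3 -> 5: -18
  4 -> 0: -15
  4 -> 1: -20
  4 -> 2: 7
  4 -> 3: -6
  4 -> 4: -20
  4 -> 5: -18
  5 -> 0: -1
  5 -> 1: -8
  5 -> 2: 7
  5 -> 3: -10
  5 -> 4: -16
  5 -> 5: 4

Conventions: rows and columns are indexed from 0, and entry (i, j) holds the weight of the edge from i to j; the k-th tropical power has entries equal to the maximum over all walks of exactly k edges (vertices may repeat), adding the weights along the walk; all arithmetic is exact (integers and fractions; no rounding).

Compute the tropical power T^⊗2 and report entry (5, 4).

T^⊗2:
  [9, -6, 6, 2, 15, 7]
  [5, -2, 13, 1, -8, 10]
  [7, 0, 15, -2, -8, 12]
  [-5, -4, 14, 9, 1, 6]
  [-5, -12, 1, -7, 1, 15]
  [3, -4, 11, 7, -3, 15]
Key observation: the optimum is the walk 5->3->4, with weight (-10) + 7 = -3.
Optimal value attained by: walk 5->3->4.
Answer: (T^⊗2)[5][4] = -3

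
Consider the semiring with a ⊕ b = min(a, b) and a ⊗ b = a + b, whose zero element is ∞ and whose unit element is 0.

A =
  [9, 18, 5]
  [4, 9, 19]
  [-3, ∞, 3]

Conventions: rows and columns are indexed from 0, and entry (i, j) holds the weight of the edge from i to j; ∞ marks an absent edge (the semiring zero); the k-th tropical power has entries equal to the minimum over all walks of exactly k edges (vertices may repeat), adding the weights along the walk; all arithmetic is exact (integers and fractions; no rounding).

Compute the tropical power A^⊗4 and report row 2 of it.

A^⊗2:
  [2, 27, 8]
  [13, 18, 9]
  [0, 15, 2]
A^⊗3:
  [5, 20, 7]
  [6, 27, 12]
  [-1, 18, 5]
A^⊗4:
  [4, 23, 10]
  [9, 24, 11]
  [2, 17, 4]
Answer: row 2 of A^⊗4 = [2, 17, 4]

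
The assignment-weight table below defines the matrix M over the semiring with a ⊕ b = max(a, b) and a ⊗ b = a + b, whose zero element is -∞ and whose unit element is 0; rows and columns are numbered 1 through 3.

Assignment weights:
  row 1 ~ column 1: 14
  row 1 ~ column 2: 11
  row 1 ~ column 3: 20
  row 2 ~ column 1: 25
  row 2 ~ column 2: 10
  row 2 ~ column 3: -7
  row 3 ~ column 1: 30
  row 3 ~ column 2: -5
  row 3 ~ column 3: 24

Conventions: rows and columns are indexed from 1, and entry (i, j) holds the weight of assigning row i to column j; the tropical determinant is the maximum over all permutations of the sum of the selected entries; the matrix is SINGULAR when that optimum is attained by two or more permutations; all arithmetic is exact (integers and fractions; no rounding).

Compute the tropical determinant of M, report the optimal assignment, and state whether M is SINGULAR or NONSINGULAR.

σ = (1, 2, 3): 14 + 10 + 24 = 48
σ = (1, 3, 2): 14 + (-7) + (-5) = 2
σ = (2, 1, 3): 11 + 25 + 24 = 60
σ = (2, 3, 1): 11 + (-7) + 30 = 34
σ = (3, 1, 2): 20 + 25 + (-5) = 40
σ = (3, 2, 1): 20 + 10 + 30 = 60
Optimal value attained by: σ = (2, 1, 3).
Answer: det⊕(M) = 60; verdict: SINGULAR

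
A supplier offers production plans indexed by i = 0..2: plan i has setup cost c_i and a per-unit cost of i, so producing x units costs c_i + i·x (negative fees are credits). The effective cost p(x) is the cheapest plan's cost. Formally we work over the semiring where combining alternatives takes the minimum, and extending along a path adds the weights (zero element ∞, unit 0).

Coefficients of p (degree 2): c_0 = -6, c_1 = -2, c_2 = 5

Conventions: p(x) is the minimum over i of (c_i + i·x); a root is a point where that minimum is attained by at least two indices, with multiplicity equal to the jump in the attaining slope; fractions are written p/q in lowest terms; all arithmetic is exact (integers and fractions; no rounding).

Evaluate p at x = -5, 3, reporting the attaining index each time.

p(-5) = min(-6+0·(-5)=-6, -2+1·(-5)=-7, 5+2·(-5)=-5) = -7 (attained by i=1)
p(3) = min(-6+0·3=-6, -2+1·3=1, 5+2·3=11) = -6 (attained by i=0)
Answer: p(-5) = -7; p(3) = -6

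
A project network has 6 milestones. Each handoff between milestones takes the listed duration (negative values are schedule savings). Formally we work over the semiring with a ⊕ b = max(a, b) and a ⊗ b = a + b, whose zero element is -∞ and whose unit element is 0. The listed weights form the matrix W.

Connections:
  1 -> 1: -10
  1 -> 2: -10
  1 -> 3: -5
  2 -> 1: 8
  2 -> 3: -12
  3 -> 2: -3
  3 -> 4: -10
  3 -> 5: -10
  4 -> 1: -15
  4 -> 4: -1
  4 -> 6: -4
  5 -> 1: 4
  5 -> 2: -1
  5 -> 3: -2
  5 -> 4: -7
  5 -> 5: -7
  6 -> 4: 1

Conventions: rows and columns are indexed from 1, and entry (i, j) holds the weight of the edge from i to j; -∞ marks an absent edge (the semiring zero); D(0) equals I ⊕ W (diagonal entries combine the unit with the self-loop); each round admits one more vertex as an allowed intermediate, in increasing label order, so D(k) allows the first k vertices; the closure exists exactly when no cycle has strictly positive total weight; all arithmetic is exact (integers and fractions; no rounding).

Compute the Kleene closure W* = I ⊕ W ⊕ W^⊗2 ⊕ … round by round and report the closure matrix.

D(0):
  [0, -10, -5, -∞, -∞, -∞]
  [8, 0, -12, -∞, -∞, -∞]
  [-∞, -3, 0, -10, -10, -∞]
  [-15, -∞, -∞, 0, -∞, -4]
  [4, -1, -2, -7, 0, -∞]
  [-∞, -∞, -∞, 1, -∞, 0]
D(1):
  [0, -10, -5, -∞, -∞, -∞]
  [8, 0, 3, -∞, -∞, -∞]
  [-∞, -3, 0, -10, -10, -∞]
  [-15, -25, -20, 0, -∞, -4]
  [4, -1, -1, -7, 0, -∞]
  [-∞, -∞, -∞, 1, -∞, 0]
D(2):
  [0, -10, -5, -∞, -∞, -∞]
  [8, 0, 3, -∞, -∞, -∞]
  [5, -3, 0, -10, -10, -∞]
  [-15, -25, -20, 0, -∞, -4]
  [7, -1, 2, -7, 0, -∞]
  [-∞, -∞, -∞, 1, -∞, 0]
D(3):
  [0, -8, -5, -15, -15, -∞]
  [8, 0, 3, -7, -7, -∞]
  [5, -3, 0, -10, -10, -∞]
  [-15, -23, -20, 0, -30, -4]
  [7, -1, 2, -7, 0, -∞]
  [-∞, -∞, -∞, 1, -∞, 0]
D(4):
  [0, -8, -5, -15, -15, -19]
  [8, 0, 3, -7, -7, -11]
  [5, -3, 0, -10, -10, -14]
  [-15, -23, -20, 0, -30, -4]
  [7, -1, 2, -7, 0, -11]
  [-14, -22, -19, 1, -29, 0]
D(5):
  [0, -8, -5, -15, -15, -19]
  [8, 0, 3, -7, -7, -11]
  [5, -3, 0, -10, -10, -14]
  [-15, -23, -20, 0, -30, -4]
  [7, -1, 2, -7, 0, -11]
  [-14, -22, -19, 1, -29, 0]
D(6):
  [0, -8, -5, -15, -15, -19]
  [8, 0, 3, -7, -7, -11]
  [5, -3, 0, -10, -10, -14]
  [-15, -23, -20, 0, -30, -4]
  [7, -1, 2, -7, 0, -11]
  [-14, -22, -19, 1, -29, 0]
Answer: W* = [[0, -8, -5, -15, -15, -19], [8, 0, 3, -7, -7, -11], [5, -3, 0, -10, -10, -14], [-15, -23, -20, 0, -30, -4], [7, -1, 2, -7, 0, -11], [-14, -22, -19, 1, -29, 0]]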